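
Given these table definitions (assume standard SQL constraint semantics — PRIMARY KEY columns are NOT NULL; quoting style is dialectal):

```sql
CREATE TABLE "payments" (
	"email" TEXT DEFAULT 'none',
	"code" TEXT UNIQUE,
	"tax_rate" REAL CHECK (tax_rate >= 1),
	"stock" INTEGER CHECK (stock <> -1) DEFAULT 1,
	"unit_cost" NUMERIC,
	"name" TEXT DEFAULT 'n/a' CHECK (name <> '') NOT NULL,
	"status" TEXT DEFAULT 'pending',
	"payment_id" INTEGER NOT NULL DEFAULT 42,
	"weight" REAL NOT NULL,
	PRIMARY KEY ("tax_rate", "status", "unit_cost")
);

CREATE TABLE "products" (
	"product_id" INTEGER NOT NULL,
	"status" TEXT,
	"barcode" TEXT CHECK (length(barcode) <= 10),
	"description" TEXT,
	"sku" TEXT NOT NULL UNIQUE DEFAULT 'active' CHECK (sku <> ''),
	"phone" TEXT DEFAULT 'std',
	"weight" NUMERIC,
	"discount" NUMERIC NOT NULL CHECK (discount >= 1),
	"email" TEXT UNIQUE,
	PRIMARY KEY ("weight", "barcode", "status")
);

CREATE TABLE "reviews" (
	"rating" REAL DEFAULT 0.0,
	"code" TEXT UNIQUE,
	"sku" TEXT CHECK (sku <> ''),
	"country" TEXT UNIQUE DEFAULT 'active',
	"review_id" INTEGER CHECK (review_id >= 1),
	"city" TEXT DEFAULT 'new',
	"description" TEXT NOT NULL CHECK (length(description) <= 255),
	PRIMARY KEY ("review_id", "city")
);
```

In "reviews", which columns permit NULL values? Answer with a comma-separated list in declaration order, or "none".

rating, code, sku, country

- rating: DEFAULT only fills an omitted column; an explicit NULL is still allowed → nullable.
- code: UNIQUE does not imply NOT NULL → nullable.
- sku: CHECK does not forbid NULL (a CHECK constraint passes when its expression is NULL) → nullable.
- country: UNIQUE does not imply NOT NULL → nullable.
- review_id: part of the PRIMARY KEY, which implies NOT NULL → not nullable.
- city: part of the PRIMARY KEY, which implies NOT NULL → not nullable.
- description: declared NOT NULL → not nullable.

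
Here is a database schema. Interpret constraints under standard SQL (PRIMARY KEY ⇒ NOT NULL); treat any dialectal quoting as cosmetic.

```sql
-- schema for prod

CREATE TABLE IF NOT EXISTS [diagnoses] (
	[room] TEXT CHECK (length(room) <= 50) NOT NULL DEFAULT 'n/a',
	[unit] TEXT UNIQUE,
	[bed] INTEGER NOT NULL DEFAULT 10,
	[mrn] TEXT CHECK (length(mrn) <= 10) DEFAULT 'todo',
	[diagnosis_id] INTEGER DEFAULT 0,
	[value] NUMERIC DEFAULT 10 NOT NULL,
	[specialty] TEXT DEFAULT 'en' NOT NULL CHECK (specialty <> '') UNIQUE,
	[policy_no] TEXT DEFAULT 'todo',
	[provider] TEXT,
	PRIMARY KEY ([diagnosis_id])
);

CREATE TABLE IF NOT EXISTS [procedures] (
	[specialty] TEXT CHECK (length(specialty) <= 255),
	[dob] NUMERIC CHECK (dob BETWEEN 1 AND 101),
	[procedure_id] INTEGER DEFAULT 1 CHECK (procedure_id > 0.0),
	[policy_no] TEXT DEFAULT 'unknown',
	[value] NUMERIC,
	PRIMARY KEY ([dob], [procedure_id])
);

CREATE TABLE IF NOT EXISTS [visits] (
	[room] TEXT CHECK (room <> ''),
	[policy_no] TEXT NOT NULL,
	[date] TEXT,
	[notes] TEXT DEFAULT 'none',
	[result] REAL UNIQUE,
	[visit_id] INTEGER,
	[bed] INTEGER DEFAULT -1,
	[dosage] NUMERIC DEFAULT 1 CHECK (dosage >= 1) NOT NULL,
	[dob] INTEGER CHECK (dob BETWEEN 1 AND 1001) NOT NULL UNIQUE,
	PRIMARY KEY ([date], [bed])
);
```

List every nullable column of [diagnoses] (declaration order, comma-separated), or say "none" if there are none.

- room: declared NOT NULL → not nullable.
- unit: UNIQUE does not imply NOT NULL → nullable.
- bed: declared NOT NULL → not nullable.
- mrn: CHECK does not forbid NULL (a CHECK constraint passes when its expression is NULL) → nullable.
- diagnosis_id: part of the PRIMARY KEY, which implies NOT NULL → not nullable.
- value: declared NOT NULL → not nullable.
- specialty: declared NOT NULL → not nullable.
- policy_no: DEFAULT only fills an omitted column; an explicit NULL is still allowed → nullable.
- provider: no NOT NULL constraint applies → nullable.

unit, mrn, policy_no, provider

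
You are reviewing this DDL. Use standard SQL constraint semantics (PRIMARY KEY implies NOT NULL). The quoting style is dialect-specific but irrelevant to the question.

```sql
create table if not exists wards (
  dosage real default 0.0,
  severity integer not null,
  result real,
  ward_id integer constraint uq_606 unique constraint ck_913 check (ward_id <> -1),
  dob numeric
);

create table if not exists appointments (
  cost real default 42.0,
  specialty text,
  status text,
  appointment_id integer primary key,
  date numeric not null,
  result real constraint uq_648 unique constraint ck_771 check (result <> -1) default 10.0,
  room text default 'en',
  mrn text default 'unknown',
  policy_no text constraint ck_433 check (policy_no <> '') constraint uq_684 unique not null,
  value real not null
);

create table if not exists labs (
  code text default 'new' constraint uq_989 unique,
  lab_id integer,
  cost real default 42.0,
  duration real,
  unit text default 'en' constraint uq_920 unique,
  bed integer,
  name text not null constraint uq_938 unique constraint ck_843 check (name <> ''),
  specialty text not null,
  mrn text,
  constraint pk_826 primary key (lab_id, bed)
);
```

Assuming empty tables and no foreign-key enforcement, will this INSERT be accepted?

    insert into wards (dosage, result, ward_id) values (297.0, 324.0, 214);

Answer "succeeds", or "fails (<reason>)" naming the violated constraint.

fails (NOT NULL on severity)

severity is omitted from the column list and has no DEFAULT, so it would receive NULL.
But severity is declared NOT NULL.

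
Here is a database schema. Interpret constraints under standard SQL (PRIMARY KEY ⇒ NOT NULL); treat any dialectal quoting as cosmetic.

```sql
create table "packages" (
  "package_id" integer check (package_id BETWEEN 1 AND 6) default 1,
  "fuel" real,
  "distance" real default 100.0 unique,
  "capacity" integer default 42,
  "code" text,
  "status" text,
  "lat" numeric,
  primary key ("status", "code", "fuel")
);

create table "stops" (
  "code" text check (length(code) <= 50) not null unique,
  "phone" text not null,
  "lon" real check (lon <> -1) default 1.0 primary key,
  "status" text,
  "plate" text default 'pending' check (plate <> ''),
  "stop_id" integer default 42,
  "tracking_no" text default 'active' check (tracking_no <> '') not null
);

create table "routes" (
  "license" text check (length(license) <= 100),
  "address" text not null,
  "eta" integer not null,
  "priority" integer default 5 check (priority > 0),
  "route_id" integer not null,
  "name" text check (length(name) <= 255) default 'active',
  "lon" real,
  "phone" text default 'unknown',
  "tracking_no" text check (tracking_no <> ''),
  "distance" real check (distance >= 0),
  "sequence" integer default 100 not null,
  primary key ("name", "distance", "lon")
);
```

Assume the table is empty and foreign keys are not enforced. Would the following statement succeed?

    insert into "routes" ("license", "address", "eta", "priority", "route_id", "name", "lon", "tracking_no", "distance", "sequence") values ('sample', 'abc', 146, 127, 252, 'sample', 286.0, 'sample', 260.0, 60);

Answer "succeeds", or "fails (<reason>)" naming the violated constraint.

NOT NULL columns: address is supplied; distance is supplied; eta is supplied; lon is supplied; name is supplied; route_id is supplied; sequence is supplied.
CHECK constraints: 'sample' satisfies (length(license) <= 100); 127 satisfies (priority > 0); 'sample' satisfies (length(name) <= 255); 'sample' satisfies (tracking_no <> ''); 260.0 satisfies (distance >= 0).
No constraint is violated.

succeeds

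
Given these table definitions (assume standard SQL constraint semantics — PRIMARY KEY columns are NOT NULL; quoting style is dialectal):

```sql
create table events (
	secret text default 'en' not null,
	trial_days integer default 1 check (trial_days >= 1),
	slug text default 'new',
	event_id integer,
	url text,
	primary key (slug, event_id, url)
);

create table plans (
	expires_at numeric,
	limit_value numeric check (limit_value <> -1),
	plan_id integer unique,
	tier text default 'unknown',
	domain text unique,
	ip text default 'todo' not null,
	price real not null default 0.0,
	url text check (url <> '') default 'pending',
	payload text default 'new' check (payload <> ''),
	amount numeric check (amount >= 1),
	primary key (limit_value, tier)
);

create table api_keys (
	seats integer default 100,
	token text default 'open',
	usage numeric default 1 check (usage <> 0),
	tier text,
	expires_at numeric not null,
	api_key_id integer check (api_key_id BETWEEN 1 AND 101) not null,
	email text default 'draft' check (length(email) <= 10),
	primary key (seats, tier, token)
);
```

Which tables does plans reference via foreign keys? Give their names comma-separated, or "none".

none

No column in plans has a REFERENCES clause.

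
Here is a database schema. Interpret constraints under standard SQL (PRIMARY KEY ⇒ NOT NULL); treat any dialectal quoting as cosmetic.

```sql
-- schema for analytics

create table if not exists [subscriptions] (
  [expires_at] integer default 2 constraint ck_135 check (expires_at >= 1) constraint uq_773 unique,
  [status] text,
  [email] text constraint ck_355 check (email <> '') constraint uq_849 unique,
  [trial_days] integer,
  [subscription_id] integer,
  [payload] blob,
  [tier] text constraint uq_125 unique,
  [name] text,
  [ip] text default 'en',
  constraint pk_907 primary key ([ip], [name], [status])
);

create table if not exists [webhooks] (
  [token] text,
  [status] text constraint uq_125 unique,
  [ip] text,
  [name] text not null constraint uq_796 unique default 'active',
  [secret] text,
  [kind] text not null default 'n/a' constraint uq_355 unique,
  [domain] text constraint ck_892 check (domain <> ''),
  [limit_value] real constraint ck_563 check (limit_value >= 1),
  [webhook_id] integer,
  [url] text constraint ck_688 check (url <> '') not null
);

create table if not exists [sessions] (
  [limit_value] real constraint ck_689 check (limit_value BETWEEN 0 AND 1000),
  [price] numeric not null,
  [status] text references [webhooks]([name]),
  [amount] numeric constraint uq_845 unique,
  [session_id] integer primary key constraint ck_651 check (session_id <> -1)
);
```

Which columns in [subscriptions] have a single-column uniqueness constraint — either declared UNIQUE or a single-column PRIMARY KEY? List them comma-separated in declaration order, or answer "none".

- expires_at: declared UNIQUE → unique.
- status: part of a composite PRIMARY KEY — only the tuple is unique, not this column on its own.
- email: declared UNIQUE → unique.
- trial_days: no UNIQUE or single-column PK constraint.
- subscription_id: no UNIQUE or single-column PK constraint.
- payload: no UNIQUE or single-column PK constraint.
- tier: declared UNIQUE → unique.
- name: part of a composite PRIMARY KEY — only the tuple is unique, not this column on its own.
- ip: part of a composite PRIMARY KEY — only the tuple is unique, not this column on its own.

expires_at, email, tier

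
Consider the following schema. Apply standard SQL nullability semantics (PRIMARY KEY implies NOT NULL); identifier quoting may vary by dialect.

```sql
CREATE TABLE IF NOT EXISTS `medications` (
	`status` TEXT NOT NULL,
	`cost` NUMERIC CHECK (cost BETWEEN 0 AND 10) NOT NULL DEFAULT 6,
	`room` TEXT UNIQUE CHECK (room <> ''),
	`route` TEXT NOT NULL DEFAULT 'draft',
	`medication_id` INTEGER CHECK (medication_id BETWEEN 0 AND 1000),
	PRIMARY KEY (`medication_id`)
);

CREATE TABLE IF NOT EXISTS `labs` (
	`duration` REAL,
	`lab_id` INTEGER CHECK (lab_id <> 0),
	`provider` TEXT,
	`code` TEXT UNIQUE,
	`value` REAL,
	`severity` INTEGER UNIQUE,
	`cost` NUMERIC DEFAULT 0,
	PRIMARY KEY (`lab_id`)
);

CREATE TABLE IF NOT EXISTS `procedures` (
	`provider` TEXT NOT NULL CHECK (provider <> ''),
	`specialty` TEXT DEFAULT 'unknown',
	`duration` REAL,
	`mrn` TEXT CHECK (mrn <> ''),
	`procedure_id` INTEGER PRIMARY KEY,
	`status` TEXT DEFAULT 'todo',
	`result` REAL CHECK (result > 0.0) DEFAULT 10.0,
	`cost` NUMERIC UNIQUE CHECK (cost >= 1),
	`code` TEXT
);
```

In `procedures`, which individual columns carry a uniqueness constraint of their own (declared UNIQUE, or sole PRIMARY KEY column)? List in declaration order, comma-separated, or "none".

- provider: no UNIQUE or single-column PK constraint.
- specialty: no UNIQUE or single-column PK constraint.
- duration: no UNIQUE or single-column PK constraint.
- mrn: no UNIQUE or single-column PK constraint.
- procedure_id: single-column PRIMARY KEY → unique.
- status: no UNIQUE or single-column PK constraint.
- result: no UNIQUE or single-column PK constraint.
- cost: declared UNIQUE → unique.
- code: no UNIQUE or single-column PK constraint.

procedure_id, cost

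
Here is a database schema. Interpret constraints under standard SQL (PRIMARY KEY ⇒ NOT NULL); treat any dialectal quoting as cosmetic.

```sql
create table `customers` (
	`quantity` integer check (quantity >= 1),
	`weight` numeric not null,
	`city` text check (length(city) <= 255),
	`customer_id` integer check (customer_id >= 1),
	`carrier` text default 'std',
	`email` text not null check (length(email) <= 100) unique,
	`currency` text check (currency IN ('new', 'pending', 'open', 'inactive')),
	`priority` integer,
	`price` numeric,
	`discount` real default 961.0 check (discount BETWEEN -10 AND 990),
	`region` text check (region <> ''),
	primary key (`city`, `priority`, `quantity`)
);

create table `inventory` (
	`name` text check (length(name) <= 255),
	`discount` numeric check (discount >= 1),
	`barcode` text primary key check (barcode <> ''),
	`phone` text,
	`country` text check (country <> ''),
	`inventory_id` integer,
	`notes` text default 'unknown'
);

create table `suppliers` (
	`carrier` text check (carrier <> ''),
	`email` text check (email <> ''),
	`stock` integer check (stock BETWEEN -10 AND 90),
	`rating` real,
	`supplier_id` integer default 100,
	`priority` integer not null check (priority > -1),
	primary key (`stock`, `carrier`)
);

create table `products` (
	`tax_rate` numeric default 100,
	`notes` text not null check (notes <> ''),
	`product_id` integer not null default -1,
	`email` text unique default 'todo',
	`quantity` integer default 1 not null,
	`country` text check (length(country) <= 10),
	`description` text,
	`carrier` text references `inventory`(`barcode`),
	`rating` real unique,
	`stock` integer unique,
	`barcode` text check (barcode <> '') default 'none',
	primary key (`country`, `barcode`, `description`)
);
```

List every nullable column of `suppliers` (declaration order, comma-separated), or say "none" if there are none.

email, rating, supplier_id

- carrier: part of the PRIMARY KEY, which implies NOT NULL → not nullable.
- email: CHECK does not forbid NULL (a CHECK constraint passes when its expression is NULL) → nullable.
- stock: part of the PRIMARY KEY, which implies NOT NULL → not nullable.
- rating: no NOT NULL constraint applies → nullable.
- supplier_id: DEFAULT only fills an omitted column; an explicit NULL is still allowed → nullable.
- priority: declared NOT NULL → not nullable.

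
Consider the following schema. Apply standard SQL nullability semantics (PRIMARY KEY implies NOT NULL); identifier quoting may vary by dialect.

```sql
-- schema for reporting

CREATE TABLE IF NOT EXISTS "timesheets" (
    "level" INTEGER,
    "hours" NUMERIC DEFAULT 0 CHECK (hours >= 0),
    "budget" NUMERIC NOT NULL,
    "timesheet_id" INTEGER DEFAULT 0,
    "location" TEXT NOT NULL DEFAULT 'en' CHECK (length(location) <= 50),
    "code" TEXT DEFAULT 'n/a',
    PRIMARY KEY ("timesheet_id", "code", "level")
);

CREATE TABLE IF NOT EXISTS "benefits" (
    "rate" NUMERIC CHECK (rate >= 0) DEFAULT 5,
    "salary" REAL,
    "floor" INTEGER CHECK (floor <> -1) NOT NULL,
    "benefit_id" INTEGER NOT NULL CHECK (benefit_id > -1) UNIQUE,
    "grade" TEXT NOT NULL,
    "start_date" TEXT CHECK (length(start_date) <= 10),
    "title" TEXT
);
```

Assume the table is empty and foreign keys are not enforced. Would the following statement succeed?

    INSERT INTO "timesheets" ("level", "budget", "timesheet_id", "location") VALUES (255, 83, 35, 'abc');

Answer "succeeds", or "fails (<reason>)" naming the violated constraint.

succeeds

NOT NULL columns: budget is supplied; code defaults to 'n/a'; level is supplied; location is supplied; timesheet_id is supplied.
CHECK constraints: 'abc' satisfies (length(location) <= 50).
No constraint is violated.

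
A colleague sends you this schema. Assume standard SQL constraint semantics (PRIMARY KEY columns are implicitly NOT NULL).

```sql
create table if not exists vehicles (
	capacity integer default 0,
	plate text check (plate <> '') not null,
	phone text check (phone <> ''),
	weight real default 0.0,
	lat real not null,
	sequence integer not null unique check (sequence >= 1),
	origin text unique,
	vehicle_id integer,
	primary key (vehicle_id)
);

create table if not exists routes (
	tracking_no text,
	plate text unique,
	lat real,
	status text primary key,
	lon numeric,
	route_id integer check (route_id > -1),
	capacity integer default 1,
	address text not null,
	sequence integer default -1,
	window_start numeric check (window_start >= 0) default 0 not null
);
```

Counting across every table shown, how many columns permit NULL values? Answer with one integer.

11

vehicles: 4 nullable (capacity, phone, weight, origin — PK (vehicle_id) and explicit NOT NULL columns excluded).
routes: 7 nullable (tracking_no, plate, lat, lon, route_id, capacity, sequence — PK (status) and explicit NOT NULL columns excluded).
Total: 4 + 7 = 11.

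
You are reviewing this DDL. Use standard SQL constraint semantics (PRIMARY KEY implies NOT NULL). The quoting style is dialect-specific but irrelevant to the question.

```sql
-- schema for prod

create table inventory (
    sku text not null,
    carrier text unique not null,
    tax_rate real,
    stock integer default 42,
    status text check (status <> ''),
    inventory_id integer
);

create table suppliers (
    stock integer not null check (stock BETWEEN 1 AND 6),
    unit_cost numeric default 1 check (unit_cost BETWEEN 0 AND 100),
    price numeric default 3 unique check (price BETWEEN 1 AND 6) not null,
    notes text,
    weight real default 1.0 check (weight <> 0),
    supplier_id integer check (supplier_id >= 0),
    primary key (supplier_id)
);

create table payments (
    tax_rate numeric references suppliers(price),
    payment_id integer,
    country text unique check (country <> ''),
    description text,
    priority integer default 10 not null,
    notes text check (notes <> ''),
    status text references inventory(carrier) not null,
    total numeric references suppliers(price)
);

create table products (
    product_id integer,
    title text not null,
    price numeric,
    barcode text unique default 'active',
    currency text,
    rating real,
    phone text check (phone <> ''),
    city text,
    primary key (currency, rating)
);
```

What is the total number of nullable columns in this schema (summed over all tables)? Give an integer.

inventory: 4 nullable (tax_rate, stock, status, inventory_id — PK none and explicit NOT NULL columns excluded).
suppliers: 3 nullable (unit_cost, notes, weight — PK (supplier_id) and explicit NOT NULL columns excluded).
payments: 6 nullable (tax_rate, payment_id, country, description, notes, total — PK none and explicit NOT NULL columns excluded).
products: 5 nullable (product_id, price, barcode, phone, city — PK (currency, rating) and explicit NOT NULL columns excluded).
Total: 4 + 3 + 6 + 5 = 18.

18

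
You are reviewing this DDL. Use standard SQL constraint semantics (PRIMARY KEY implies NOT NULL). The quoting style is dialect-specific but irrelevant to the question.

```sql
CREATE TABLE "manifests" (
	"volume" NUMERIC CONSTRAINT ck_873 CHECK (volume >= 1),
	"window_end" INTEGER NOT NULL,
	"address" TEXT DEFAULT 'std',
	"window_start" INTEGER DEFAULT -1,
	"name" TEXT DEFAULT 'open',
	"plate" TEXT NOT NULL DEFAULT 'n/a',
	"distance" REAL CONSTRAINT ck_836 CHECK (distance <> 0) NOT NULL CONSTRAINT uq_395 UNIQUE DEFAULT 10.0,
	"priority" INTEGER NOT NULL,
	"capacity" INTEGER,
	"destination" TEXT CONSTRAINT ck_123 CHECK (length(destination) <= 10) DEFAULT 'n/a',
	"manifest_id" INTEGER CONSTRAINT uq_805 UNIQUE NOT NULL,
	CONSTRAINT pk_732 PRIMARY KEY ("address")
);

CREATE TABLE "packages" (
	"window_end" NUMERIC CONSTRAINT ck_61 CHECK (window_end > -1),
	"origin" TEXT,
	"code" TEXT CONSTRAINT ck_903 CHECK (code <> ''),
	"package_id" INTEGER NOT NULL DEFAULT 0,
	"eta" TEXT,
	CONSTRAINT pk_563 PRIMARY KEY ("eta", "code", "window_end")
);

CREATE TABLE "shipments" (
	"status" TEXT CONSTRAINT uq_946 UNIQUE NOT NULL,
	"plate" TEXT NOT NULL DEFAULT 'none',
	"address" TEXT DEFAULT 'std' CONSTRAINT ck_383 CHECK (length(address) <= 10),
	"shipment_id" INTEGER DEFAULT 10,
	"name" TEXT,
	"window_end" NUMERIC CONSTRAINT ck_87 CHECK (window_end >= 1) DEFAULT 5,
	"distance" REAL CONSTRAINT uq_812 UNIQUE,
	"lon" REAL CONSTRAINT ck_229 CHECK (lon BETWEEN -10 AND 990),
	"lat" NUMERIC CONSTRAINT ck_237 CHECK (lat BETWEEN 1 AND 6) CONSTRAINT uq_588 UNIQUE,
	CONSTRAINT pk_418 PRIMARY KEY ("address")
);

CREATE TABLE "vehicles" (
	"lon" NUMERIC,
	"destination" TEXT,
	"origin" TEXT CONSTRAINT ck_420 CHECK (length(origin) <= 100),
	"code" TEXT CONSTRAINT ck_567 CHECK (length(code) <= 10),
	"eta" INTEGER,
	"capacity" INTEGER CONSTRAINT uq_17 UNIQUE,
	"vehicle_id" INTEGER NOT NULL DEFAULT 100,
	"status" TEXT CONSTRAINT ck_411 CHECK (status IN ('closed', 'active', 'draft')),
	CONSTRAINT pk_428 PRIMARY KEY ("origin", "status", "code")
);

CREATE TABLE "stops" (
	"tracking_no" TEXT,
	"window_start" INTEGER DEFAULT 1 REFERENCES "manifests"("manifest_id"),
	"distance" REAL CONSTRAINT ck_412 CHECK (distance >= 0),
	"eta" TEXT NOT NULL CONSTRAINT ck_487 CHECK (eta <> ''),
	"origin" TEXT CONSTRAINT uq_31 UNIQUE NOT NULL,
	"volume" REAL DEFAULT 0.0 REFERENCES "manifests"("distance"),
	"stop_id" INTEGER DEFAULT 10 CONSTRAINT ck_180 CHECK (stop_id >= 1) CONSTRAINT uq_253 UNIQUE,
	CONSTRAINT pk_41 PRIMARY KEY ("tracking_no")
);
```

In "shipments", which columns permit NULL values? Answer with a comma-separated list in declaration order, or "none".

- status: declared NOT NULL → not nullable.
- plate: declared NOT NULL → not nullable.
- address: part of the PRIMARY KEY, which implies NOT NULL → not nullable.
- shipment_id: DEFAULT only fills an omitted column; an explicit NULL is still allowed → nullable.
- name: no NOT NULL constraint applies → nullable.
- window_end: CHECK does not forbid NULL (a CHECK constraint passes when its expression is NULL) → nullable.
- distance: UNIQUE does not imply NOT NULL → nullable.
- lon: CHECK does not forbid NULL (a CHECK constraint passes when its expression is NULL) → nullable.
- lat: CHECK does not forbid NULL (a CHECK constraint passes when its expression is NULL) → nullable.

shipment_id, name, window_end, distance, lon, lat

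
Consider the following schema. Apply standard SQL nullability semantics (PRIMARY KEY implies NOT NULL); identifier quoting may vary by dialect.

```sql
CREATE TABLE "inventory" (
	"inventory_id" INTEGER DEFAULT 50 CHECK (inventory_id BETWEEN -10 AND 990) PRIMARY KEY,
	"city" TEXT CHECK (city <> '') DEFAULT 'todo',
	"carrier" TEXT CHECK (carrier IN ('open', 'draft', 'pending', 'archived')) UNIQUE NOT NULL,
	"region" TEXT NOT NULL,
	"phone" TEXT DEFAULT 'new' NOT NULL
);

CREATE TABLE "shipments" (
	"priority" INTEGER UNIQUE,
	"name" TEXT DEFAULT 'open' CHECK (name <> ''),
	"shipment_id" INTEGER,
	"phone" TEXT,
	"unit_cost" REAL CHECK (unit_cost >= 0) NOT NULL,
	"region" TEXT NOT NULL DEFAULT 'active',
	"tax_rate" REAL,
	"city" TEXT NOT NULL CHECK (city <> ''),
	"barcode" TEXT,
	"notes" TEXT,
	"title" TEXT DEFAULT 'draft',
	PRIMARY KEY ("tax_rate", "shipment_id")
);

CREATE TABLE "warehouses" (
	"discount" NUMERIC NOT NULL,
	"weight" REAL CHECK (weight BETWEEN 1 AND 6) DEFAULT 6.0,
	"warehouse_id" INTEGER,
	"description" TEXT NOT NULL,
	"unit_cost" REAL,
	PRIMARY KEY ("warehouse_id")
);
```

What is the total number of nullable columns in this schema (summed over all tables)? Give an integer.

inventory: 1 nullable (city — PK (inventory_id) and explicit NOT NULL columns excluded).
shipments: 6 nullable (priority, name, phone, barcode, notes, title — PK (tax_rate, shipment_id) and explicit NOT NULL columns excluded).
warehouses: 2 nullable (weight, unit_cost — PK (warehouse_id) and explicit NOT NULL columns excluded).
Total: 1 + 6 + 2 = 9.

9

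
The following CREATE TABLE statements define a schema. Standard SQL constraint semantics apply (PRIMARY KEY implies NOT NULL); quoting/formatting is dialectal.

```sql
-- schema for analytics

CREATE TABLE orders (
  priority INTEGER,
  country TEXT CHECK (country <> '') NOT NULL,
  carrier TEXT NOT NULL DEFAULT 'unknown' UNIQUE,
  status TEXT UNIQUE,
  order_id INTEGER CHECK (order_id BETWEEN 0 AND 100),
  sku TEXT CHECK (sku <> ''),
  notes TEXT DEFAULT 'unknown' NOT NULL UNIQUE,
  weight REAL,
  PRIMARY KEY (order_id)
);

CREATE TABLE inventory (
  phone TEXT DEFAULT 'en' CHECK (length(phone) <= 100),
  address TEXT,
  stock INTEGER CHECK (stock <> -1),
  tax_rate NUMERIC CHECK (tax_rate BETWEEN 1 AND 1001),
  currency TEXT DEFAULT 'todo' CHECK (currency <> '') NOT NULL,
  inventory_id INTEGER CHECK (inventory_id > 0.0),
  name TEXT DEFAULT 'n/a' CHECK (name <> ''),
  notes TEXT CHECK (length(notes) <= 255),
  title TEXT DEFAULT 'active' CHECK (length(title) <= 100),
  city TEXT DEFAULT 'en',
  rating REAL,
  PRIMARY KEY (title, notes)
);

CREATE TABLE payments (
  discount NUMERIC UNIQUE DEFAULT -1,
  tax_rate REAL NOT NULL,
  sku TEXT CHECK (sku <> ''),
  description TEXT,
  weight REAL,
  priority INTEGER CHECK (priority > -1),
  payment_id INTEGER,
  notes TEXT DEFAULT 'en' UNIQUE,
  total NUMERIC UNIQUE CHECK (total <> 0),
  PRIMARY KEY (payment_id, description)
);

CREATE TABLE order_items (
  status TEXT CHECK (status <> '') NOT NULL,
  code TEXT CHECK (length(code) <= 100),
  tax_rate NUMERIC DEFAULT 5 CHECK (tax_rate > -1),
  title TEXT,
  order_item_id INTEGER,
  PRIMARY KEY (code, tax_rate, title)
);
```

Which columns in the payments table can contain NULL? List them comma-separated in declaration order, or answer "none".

discount, sku, weight, priority, notes, total

- discount: UNIQUE does not imply NOT NULL → nullable.
- tax_rate: declared NOT NULL → not nullable.
- sku: CHECK does not forbid NULL (a CHECK constraint passes when its expression is NULL) → nullable.
- description: part of the PRIMARY KEY, which implies NOT NULL → not nullable.
- weight: no NOT NULL constraint applies → nullable.
- priority: CHECK does not forbid NULL (a CHECK constraint passes when its expression is NULL) → nullable.
- payment_id: part of the PRIMARY KEY, which implies NOT NULL → not nullable.
- notes: UNIQUE does not imply NOT NULL → nullable.
- total: CHECK does not forbid NULL (a CHECK constraint passes when its expression is NULL) → nullable.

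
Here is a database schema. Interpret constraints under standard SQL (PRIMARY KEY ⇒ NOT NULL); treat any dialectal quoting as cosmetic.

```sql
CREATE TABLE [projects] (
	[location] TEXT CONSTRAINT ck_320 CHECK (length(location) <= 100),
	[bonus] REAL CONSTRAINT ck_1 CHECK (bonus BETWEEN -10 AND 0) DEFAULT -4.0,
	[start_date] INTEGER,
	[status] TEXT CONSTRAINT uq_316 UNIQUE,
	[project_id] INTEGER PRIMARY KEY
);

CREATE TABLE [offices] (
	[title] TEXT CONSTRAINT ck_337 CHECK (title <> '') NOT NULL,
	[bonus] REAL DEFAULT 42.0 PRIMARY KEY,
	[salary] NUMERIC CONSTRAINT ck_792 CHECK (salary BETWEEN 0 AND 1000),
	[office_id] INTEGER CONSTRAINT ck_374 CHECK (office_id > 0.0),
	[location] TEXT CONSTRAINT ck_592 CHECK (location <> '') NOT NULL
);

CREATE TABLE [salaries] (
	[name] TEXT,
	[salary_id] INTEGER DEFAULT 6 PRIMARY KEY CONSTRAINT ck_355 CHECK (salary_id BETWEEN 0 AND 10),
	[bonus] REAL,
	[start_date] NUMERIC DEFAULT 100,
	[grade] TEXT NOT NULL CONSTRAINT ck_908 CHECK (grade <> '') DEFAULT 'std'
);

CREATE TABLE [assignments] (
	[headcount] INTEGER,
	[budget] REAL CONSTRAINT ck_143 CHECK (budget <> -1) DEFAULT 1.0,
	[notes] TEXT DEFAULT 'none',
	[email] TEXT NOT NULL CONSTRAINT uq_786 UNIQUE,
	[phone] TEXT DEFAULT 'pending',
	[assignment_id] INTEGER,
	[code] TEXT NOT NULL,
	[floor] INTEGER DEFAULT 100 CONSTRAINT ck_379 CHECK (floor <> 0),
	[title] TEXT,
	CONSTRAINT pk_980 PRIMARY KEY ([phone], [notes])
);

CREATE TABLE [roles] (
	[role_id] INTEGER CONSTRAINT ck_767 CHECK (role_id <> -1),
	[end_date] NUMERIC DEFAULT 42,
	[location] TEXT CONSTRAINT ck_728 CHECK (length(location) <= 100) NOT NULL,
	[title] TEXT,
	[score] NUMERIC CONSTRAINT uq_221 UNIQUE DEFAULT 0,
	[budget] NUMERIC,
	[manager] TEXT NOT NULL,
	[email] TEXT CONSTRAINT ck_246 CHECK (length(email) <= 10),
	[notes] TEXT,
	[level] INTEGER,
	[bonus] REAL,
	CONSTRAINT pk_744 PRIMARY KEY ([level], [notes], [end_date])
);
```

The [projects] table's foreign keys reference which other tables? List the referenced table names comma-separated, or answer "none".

No column in projects has a REFERENCES clause.

none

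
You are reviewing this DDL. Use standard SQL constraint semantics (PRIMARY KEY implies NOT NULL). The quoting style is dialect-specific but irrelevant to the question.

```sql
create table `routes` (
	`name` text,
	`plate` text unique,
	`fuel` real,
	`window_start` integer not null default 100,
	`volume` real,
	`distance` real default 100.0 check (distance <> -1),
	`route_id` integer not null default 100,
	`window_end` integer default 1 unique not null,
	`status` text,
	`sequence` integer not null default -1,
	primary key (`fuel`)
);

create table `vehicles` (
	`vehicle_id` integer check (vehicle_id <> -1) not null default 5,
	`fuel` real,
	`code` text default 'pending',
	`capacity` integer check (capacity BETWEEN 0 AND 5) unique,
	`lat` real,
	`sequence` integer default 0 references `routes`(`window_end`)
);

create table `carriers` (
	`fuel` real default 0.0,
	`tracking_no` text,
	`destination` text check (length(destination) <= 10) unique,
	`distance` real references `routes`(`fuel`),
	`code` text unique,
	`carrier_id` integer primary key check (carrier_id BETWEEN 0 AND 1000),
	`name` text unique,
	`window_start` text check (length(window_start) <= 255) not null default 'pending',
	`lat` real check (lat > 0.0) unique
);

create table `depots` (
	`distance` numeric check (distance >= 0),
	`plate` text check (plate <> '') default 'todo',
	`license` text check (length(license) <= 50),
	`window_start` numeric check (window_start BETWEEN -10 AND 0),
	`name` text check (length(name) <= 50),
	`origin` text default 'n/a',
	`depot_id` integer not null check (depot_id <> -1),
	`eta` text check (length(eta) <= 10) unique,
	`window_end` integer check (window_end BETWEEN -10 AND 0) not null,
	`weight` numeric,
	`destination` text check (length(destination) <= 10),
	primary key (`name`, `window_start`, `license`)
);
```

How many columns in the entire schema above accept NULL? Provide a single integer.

routes: 5 nullable (name, plate, volume, distance, status — PK (fuel) and explicit NOT NULL columns excluded).
vehicles: 5 nullable (fuel, code, capacity, lat, sequence — PK none and explicit NOT NULL columns excluded).
carriers: 7 nullable (fuel, tracking_no, destination, distance, code, name, lat — PK (carrier_id) and explicit NOT NULL columns excluded).
depots: 6 nullable (distance, plate, origin, eta, weight, destination — PK (name, window_start, license) and explicit NOT NULL columns excluded).
Total: 5 + 5 + 7 + 6 = 23.

23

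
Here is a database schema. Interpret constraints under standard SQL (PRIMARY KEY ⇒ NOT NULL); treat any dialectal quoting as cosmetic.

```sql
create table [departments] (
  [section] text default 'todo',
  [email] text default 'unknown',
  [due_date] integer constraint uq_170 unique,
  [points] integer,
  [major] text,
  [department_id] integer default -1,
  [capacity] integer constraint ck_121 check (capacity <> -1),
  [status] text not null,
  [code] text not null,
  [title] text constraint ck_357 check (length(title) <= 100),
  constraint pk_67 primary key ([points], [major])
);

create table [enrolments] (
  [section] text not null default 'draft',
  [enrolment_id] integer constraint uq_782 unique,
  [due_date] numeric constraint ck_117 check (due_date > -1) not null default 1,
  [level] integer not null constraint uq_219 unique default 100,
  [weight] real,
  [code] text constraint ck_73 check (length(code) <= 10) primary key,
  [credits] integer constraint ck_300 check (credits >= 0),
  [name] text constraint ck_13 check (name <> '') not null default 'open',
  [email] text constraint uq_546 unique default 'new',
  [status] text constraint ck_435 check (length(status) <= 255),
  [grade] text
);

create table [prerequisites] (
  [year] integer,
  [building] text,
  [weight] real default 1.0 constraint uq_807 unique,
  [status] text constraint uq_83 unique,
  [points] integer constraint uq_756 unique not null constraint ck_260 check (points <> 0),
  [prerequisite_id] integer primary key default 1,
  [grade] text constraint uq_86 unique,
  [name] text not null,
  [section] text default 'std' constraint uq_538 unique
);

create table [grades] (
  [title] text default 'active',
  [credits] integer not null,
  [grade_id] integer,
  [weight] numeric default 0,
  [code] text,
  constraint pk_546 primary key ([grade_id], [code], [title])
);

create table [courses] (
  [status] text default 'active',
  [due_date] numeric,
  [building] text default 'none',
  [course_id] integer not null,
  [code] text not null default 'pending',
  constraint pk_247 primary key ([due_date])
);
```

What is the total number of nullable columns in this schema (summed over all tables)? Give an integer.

departments: 6 nullable (section, email, due_date, department_id, capacity, title — PK (points, major) and explicit NOT NULL columns excluded).
enrolments: 6 nullable (enrolment_id, weight, credits, email, status, grade — PK (code) and explicit NOT NULL columns excluded).
prerequisites: 6 nullable (year, building, weight, status, grade, section — PK (prerequisite_id) and explicit NOT NULL columns excluded).
grades: 1 nullable (weight — PK (grade_id, code, title) and explicit NOT NULL columns excluded).
courses: 2 nullable (status, building — PK (due_date) and explicit NOT NULL columns excluded).
Total: 6 + 6 + 6 + 1 + 2 = 21.

21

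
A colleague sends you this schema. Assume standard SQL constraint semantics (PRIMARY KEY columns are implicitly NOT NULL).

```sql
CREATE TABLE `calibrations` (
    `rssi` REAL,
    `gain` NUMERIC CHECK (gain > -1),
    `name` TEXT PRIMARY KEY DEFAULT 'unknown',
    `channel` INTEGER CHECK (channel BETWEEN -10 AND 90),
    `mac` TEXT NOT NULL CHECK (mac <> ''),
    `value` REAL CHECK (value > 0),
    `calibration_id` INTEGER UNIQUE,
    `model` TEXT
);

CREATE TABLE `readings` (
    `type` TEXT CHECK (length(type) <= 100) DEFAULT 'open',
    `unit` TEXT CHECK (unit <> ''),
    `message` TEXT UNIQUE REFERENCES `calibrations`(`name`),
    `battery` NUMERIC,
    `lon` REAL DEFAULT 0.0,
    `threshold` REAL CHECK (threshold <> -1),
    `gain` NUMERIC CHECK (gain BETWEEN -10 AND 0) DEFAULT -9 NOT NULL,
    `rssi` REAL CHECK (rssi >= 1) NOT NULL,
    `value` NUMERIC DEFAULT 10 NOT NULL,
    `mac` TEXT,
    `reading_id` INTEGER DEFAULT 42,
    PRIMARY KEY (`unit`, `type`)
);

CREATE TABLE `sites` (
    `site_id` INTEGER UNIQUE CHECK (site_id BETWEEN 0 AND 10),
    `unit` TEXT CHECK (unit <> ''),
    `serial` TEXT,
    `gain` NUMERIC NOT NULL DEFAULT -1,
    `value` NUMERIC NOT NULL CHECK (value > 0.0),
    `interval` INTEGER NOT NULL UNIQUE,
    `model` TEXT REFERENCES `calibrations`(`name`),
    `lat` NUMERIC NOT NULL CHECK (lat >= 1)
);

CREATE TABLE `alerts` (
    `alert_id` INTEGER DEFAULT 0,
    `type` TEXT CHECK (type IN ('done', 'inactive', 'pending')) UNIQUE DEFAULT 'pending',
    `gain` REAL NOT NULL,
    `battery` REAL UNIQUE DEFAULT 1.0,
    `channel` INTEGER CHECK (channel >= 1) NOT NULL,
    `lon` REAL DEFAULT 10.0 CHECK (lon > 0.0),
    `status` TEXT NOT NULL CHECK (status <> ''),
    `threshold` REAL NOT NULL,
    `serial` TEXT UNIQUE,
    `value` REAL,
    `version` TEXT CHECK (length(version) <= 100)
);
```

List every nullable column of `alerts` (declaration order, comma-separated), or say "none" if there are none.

- alert_id: DEFAULT only fills an omitted column; an explicit NULL is still allowed → nullable.
- type: CHECK does not forbid NULL (a CHECK constraint passes when its expression is NULL) → nullable.
- gain: declared NOT NULL → not nullable.
- battery: UNIQUE does not imply NOT NULL → nullable.
- channel: declared NOT NULL → not nullable.
- lon: CHECK does not forbid NULL (a CHECK constraint passes when its expression is NULL) → nullable.
- status: declared NOT NULL → not nullable.
- threshold: declared NOT NULL → not nullable.
- serial: UNIQUE does not imply NOT NULL → nullable.
- value: no NOT NULL constraint applies → nullable.
- version: CHECK does not forbid NULL (a CHECK constraint passes when its expression is NULL) → nullable.

alert_id, type, battery, lon, serial, value, version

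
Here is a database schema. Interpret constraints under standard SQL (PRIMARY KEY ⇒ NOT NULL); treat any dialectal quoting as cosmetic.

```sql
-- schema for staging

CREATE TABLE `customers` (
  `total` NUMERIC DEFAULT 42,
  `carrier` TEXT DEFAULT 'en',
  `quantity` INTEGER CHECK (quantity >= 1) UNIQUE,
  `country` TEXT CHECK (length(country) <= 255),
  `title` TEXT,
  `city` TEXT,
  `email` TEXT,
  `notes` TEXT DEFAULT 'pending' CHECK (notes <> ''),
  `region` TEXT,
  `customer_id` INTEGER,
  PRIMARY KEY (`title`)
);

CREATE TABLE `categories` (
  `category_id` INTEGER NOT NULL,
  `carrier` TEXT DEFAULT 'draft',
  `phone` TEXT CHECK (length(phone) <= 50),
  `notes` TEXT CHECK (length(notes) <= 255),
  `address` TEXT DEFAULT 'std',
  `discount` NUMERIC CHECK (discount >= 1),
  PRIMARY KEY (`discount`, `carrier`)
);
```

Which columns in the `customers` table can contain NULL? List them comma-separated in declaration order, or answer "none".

total, carrier, quantity, country, city, email, notes, region, customer_id

- total: DEFAULT only fills an omitted column; an explicit NULL is still allowed → nullable.
- carrier: DEFAULT only fills an omitted column; an explicit NULL is still allowed → nullable.
- quantity: CHECK does not forbid NULL (a CHECK constraint passes when its expression is NULL) → nullable.
- country: CHECK does not forbid NULL (a CHECK constraint passes when its expression is NULL) → nullable.
- title: part of the PRIMARY KEY, which implies NOT NULL → not nullable.
- city: no NOT NULL constraint applies → nullable.
- email: no NOT NULL constraint applies → nullable.
- notes: CHECK does not forbid NULL (a CHECK constraint passes when its expression is NULL) → nullable.
- region: no NOT NULL constraint applies → nullable.
- customer_id: no NOT NULL constraint applies → nullable.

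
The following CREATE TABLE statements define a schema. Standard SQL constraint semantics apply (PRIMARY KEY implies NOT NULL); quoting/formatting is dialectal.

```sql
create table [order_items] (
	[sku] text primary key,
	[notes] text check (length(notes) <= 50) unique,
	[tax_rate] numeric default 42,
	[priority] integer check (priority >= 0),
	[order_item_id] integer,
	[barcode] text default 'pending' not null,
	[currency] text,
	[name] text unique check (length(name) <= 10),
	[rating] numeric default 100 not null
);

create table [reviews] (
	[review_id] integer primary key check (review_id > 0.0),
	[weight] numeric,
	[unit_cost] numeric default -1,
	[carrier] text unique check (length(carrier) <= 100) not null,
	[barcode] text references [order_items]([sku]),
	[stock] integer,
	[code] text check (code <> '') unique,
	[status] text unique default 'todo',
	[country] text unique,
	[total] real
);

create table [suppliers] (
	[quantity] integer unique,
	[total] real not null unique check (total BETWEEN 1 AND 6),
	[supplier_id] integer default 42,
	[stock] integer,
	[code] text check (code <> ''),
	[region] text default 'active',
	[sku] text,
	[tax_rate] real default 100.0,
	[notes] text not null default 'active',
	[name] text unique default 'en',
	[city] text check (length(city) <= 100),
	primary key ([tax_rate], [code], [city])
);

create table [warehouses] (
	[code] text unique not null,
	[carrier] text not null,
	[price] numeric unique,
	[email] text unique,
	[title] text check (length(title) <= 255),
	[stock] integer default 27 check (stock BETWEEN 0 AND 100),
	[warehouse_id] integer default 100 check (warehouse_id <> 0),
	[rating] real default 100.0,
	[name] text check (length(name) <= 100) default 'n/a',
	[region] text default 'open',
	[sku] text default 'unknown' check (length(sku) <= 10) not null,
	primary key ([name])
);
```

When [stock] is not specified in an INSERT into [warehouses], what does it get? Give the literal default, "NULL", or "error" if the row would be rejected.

stock has an explicit DEFAULT 27.
When the column is omitted from an INSERT, that default is used.

27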